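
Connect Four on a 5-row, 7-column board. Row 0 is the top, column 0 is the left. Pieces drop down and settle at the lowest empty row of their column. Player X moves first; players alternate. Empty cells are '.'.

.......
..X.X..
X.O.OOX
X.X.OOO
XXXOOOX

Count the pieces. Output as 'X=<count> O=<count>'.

X=10 O=9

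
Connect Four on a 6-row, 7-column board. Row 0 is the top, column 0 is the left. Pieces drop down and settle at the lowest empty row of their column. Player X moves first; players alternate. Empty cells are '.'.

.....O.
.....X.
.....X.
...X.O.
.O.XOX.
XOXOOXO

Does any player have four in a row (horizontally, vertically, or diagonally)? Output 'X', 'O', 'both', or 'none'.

none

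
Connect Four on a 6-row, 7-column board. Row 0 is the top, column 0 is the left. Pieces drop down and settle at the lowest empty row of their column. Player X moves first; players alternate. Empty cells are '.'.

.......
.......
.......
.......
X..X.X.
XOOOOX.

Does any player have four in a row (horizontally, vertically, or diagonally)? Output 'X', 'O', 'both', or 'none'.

O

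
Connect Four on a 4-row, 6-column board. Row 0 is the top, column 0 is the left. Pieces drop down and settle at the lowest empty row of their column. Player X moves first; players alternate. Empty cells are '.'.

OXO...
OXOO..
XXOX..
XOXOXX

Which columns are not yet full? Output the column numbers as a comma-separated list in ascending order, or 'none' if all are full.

Answer: 3,4,5

Derivation:
col 0: top cell = 'O' → FULL
col 1: top cell = 'X' → FULL
col 2: top cell = 'O' → FULL
col 3: top cell = '.' → open
col 4: top cell = '.' → open
col 5: top cell = '.' → open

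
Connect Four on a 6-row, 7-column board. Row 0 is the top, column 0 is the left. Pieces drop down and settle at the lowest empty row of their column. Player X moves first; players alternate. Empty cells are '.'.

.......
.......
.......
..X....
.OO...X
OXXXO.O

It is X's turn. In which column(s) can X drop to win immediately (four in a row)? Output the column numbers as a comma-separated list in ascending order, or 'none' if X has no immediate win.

col 0: drop X → no win
col 1: drop X → no win
col 2: drop X → no win
col 3: drop X → no win
col 4: drop X → no win
col 5: drop X → no win
col 6: drop X → no win

Answer: none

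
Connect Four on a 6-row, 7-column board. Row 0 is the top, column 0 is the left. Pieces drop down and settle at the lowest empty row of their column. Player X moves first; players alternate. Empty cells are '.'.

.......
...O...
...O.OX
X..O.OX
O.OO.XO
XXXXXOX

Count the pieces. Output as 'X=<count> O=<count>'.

X=10 O=10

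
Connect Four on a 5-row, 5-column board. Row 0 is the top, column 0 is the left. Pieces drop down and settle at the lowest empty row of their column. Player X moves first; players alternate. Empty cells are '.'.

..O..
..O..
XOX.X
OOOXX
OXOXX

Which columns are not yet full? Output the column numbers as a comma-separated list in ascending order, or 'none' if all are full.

Answer: 0,1,3,4

Derivation:
col 0: top cell = '.' → open
col 1: top cell = '.' → open
col 2: top cell = 'O' → FULL
col 3: top cell = '.' → open
col 4: top cell = '.' → open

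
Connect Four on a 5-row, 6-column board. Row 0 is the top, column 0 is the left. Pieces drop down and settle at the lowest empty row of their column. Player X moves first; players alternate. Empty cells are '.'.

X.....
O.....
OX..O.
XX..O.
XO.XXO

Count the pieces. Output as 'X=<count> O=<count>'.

X=7 O=6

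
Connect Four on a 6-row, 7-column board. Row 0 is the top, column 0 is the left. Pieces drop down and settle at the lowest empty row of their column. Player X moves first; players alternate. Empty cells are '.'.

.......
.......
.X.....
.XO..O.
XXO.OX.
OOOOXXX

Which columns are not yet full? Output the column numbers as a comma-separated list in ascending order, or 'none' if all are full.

Answer: 0,1,2,3,4,5,6

Derivation:
col 0: top cell = '.' → open
col 1: top cell = '.' → open
col 2: top cell = '.' → open
col 3: top cell = '.' → open
col 4: top cell = '.' → open
col 5: top cell = '.' → open
col 6: top cell = '.' → open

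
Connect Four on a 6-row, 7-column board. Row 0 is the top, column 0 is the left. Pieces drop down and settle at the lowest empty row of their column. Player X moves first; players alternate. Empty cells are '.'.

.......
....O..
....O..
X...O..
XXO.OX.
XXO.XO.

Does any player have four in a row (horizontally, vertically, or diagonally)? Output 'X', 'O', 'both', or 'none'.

O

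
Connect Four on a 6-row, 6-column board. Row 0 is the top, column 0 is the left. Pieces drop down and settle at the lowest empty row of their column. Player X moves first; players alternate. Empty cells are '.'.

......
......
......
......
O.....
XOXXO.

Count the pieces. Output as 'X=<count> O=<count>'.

X=3 O=3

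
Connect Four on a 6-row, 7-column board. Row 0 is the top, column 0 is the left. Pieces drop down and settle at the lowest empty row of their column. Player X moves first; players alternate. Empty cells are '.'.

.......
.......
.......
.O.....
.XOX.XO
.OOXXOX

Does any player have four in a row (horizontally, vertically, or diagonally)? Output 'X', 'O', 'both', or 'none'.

none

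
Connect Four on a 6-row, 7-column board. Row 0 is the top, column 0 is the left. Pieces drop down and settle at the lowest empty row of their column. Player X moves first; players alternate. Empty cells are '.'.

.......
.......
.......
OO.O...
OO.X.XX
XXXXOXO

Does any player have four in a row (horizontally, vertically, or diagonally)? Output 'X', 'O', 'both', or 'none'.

X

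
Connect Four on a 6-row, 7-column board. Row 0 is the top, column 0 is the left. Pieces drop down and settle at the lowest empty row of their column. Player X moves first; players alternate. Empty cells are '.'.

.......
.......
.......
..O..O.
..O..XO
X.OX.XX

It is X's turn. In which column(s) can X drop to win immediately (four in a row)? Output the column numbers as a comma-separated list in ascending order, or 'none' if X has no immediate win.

Answer: 4

Derivation:
col 0: drop X → no win
col 1: drop X → no win
col 2: drop X → no win
col 3: drop X → no win
col 4: drop X → WIN!
col 5: drop X → no win
col 6: drop X → no win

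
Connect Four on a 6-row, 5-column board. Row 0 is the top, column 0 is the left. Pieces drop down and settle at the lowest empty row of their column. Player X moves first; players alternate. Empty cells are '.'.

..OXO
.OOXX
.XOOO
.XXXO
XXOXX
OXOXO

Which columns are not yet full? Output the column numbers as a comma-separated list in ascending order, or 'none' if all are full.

Answer: 0,1

Derivation:
col 0: top cell = '.' → open
col 1: top cell = '.' → open
col 2: top cell = 'O' → FULL
col 3: top cell = 'X' → FULL
col 4: top cell = 'O' → FULL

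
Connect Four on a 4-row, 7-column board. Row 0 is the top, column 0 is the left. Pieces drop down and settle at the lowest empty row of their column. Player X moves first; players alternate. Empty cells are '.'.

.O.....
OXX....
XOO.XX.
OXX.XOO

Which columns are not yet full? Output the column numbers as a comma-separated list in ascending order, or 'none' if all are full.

Answer: 0,2,3,4,5,6

Derivation:
col 0: top cell = '.' → open
col 1: top cell = 'O' → FULL
col 2: top cell = '.' → open
col 3: top cell = '.' → open
col 4: top cell = '.' → open
col 5: top cell = '.' → open
col 6: top cell = '.' → open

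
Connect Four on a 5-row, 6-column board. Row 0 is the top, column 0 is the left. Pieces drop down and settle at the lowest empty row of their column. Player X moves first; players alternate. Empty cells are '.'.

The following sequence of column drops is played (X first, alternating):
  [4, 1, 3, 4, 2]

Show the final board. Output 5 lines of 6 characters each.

Move 1: X drops in col 4, lands at row 4
Move 2: O drops in col 1, lands at row 4
Move 3: X drops in col 3, lands at row 4
Move 4: O drops in col 4, lands at row 3
Move 5: X drops in col 2, lands at row 4

Answer: ......
......
......
....O.
.OXXX.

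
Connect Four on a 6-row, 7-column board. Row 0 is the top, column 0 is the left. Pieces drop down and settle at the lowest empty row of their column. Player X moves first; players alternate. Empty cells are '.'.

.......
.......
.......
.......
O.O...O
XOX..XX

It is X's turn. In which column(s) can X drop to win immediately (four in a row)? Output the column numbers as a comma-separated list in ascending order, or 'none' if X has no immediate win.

Answer: none

Derivation:
col 0: drop X → no win
col 1: drop X → no win
col 2: drop X → no win
col 3: drop X → no win
col 4: drop X → no win
col 5: drop X → no win
col 6: drop X → no win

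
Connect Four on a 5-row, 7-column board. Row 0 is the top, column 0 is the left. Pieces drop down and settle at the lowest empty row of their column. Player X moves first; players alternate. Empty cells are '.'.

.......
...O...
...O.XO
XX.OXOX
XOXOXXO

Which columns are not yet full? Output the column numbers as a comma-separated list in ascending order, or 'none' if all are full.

col 0: top cell = '.' → open
col 1: top cell = '.' → open
col 2: top cell = '.' → open
col 3: top cell = '.' → open
col 4: top cell = '.' → open
col 5: top cell = '.' → open
col 6: top cell = '.' → open

Answer: 0,1,2,3,4,5,6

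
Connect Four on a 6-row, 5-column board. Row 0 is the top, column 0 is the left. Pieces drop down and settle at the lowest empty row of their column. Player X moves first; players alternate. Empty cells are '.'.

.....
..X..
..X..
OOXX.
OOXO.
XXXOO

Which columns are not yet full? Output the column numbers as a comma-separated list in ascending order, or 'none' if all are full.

Answer: 0,1,2,3,4

Derivation:
col 0: top cell = '.' → open
col 1: top cell = '.' → open
col 2: top cell = '.' → open
col 3: top cell = '.' → open
col 4: top cell = '.' → open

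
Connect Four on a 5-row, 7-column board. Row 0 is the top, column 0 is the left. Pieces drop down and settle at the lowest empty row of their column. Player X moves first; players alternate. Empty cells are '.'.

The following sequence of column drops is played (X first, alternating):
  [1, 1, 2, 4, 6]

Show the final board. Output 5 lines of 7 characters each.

Move 1: X drops in col 1, lands at row 4
Move 2: O drops in col 1, lands at row 3
Move 3: X drops in col 2, lands at row 4
Move 4: O drops in col 4, lands at row 4
Move 5: X drops in col 6, lands at row 4

Answer: .......
.......
.......
.O.....
.XX.O.X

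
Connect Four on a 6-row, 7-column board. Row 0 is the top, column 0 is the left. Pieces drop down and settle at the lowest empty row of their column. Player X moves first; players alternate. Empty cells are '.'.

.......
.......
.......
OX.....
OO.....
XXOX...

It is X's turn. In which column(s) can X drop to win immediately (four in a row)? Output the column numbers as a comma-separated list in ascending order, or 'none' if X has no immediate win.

col 0: drop X → no win
col 1: drop X → no win
col 2: drop X → no win
col 3: drop X → no win
col 4: drop X → no win
col 5: drop X → no win
col 6: drop X → no win

Answer: none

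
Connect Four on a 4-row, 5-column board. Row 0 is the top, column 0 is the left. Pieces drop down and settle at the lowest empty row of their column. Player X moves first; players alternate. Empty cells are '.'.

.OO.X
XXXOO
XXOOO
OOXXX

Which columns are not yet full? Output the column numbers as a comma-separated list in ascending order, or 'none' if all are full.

Answer: 0,3

Derivation:
col 0: top cell = '.' → open
col 1: top cell = 'O' → FULL
col 2: top cell = 'O' → FULL
col 3: top cell = '.' → open
col 4: top cell = 'X' → FULL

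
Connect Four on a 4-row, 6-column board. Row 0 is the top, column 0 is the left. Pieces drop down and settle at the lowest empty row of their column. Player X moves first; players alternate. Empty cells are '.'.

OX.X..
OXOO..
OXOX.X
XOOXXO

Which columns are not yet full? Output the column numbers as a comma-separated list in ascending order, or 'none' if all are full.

col 0: top cell = 'O' → FULL
col 1: top cell = 'X' → FULL
col 2: top cell = '.' → open
col 3: top cell = 'X' → FULL
col 4: top cell = '.' → open
col 5: top cell = '.' → open

Answer: 2,4,5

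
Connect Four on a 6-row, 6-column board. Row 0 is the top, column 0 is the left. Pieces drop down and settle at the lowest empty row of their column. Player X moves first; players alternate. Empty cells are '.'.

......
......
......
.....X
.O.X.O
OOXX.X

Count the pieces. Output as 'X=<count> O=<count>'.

X=5 O=4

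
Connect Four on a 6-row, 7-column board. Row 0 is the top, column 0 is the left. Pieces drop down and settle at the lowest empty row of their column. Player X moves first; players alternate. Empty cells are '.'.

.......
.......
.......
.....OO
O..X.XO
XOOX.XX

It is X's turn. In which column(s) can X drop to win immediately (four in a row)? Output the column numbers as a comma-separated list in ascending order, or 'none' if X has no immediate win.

Answer: 4

Derivation:
col 0: drop X → no win
col 1: drop X → no win
col 2: drop X → no win
col 3: drop X → no win
col 4: drop X → WIN!
col 5: drop X → no win
col 6: drop X → no win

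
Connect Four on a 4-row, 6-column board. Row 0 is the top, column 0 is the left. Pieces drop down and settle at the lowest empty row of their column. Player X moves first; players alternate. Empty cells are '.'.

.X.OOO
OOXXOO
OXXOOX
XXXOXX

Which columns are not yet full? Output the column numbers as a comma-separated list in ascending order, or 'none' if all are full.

col 0: top cell = '.' → open
col 1: top cell = 'X' → FULL
col 2: top cell = '.' → open
col 3: top cell = 'O' → FULL
col 4: top cell = 'O' → FULL
col 5: top cell = 'O' → FULL

Answer: 0,2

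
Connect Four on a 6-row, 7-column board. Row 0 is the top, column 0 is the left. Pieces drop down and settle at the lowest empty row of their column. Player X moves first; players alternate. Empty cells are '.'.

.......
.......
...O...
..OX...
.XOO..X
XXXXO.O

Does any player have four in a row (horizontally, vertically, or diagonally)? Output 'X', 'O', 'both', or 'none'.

X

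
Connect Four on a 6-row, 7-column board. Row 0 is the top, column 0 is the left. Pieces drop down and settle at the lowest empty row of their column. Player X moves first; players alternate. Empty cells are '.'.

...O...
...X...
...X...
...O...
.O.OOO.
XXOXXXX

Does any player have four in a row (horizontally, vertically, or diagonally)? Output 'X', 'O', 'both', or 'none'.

X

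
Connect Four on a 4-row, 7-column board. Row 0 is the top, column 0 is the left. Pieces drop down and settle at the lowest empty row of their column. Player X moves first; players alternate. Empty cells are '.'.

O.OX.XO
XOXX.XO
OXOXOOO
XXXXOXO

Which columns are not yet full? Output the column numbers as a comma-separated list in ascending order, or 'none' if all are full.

Answer: 1,4

Derivation:
col 0: top cell = 'O' → FULL
col 1: top cell = '.' → open
col 2: top cell = 'O' → FULL
col 3: top cell = 'X' → FULL
col 4: top cell = '.' → open
col 5: top cell = 'X' → FULL
col 6: top cell = 'O' → FULL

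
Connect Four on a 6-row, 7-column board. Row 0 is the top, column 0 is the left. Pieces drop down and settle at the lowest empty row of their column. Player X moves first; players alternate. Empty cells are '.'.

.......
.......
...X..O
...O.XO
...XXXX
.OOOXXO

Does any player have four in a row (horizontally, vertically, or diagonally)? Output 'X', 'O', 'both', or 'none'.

X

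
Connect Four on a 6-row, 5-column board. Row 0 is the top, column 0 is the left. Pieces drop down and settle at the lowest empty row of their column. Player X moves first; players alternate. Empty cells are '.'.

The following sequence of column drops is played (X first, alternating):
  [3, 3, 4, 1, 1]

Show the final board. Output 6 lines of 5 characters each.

Answer: .....
.....
.....
.....
.X.O.
.O.XX

Derivation:
Move 1: X drops in col 3, lands at row 5
Move 2: O drops in col 3, lands at row 4
Move 3: X drops in col 4, lands at row 5
Move 4: O drops in col 1, lands at row 5
Move 5: X drops in col 1, lands at row 4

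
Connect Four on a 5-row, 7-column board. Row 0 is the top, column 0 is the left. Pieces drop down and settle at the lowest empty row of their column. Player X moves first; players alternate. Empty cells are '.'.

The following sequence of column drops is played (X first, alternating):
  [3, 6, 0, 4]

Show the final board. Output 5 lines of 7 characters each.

Move 1: X drops in col 3, lands at row 4
Move 2: O drops in col 6, lands at row 4
Move 3: X drops in col 0, lands at row 4
Move 4: O drops in col 4, lands at row 4

Answer: .......
.......
.......
.......
X..XO.O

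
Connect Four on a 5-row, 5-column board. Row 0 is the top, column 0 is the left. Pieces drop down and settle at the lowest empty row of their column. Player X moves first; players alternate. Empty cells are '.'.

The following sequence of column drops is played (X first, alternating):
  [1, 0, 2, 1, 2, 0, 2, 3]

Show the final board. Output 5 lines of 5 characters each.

Move 1: X drops in col 1, lands at row 4
Move 2: O drops in col 0, lands at row 4
Move 3: X drops in col 2, lands at row 4
Move 4: O drops in col 1, lands at row 3
Move 5: X drops in col 2, lands at row 3
Move 6: O drops in col 0, lands at row 3
Move 7: X drops in col 2, lands at row 2
Move 8: O drops in col 3, lands at row 4

Answer: .....
.....
..X..
OOX..
OXXO.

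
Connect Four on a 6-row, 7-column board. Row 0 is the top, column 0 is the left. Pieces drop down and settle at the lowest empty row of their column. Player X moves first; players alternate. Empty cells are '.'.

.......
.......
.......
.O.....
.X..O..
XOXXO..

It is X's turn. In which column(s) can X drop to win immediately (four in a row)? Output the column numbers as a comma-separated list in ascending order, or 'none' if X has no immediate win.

col 0: drop X → no win
col 1: drop X → no win
col 2: drop X → no win
col 3: drop X → no win
col 4: drop X → no win
col 5: drop X → no win
col 6: drop X → no win

Answer: none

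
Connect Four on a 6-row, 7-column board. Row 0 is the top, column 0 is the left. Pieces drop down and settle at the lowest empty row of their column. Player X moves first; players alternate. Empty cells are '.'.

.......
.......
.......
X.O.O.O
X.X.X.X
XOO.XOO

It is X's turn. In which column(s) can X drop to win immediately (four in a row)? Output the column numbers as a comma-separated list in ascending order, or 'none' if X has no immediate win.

Answer: 0

Derivation:
col 0: drop X → WIN!
col 1: drop X → no win
col 2: drop X → no win
col 3: drop X → no win
col 4: drop X → no win
col 5: drop X → no win
col 6: drop X → no win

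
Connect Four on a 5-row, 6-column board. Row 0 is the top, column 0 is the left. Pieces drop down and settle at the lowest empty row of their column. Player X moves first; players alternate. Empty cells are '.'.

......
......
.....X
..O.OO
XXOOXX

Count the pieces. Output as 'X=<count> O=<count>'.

X=5 O=5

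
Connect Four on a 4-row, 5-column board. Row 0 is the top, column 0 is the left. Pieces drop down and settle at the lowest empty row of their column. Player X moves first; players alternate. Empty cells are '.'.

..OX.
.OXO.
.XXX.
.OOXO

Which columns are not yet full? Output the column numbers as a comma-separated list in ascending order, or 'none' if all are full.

Answer: 0,1,4

Derivation:
col 0: top cell = '.' → open
col 1: top cell = '.' → open
col 2: top cell = 'O' → FULL
col 3: top cell = 'X' → FULL
col 4: top cell = '.' → open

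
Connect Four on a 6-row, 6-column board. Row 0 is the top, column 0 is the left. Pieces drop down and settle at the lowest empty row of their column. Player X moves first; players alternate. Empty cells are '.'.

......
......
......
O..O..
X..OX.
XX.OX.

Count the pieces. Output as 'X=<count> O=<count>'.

X=5 O=4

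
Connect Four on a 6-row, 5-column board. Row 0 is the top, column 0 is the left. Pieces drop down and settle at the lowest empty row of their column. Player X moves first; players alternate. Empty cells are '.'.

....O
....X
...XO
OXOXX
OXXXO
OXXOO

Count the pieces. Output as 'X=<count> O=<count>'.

X=10 O=9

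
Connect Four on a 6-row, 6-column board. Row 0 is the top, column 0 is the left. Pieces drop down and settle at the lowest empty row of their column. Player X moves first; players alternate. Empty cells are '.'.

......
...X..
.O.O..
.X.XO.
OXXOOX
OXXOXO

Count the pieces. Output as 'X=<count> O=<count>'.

X=9 O=9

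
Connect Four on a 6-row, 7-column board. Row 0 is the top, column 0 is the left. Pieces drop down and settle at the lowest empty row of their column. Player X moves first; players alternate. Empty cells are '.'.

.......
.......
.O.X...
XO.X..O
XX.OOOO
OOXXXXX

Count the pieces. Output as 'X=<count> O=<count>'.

X=10 O=9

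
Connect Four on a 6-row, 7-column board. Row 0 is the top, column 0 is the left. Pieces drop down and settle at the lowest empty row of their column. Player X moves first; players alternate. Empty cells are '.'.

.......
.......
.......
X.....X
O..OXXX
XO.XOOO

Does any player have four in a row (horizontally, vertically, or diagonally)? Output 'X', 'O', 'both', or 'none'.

none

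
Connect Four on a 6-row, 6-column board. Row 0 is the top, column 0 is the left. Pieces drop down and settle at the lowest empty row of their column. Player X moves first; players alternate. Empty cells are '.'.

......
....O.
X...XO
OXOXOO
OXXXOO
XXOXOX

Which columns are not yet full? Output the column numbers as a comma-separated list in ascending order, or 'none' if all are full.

col 0: top cell = '.' → open
col 1: top cell = '.' → open
col 2: top cell = '.' → open
col 3: top cell = '.' → open
col 4: top cell = '.' → open
col 5: top cell = '.' → open

Answer: 0,1,2,3,4,5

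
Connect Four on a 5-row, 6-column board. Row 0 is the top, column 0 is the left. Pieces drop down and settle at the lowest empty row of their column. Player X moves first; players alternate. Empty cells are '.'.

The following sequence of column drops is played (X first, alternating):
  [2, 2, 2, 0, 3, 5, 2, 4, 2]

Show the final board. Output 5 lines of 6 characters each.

Move 1: X drops in col 2, lands at row 4
Move 2: O drops in col 2, lands at row 3
Move 3: X drops in col 2, lands at row 2
Move 4: O drops in col 0, lands at row 4
Move 5: X drops in col 3, lands at row 4
Move 6: O drops in col 5, lands at row 4
Move 7: X drops in col 2, lands at row 1
Move 8: O drops in col 4, lands at row 4
Move 9: X drops in col 2, lands at row 0

Answer: ..X...
..X...
..X...
..O...
O.XXOO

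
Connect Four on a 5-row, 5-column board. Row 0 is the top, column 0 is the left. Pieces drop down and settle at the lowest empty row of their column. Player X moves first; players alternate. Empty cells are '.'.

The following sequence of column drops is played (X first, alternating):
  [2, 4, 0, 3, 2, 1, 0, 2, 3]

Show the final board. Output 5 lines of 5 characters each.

Answer: .....
.....
..O..
X.XX.
XOXOO

Derivation:
Move 1: X drops in col 2, lands at row 4
Move 2: O drops in col 4, lands at row 4
Move 3: X drops in col 0, lands at row 4
Move 4: O drops in col 3, lands at row 4
Move 5: X drops in col 2, lands at row 3
Move 6: O drops in col 1, lands at row 4
Move 7: X drops in col 0, lands at row 3
Move 8: O drops in col 2, lands at row 2
Move 9: X drops in col 3, lands at row 3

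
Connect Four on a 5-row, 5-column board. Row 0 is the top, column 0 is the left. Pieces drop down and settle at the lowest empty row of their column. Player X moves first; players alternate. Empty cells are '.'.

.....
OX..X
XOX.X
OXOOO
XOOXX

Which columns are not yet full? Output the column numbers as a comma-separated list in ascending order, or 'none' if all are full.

col 0: top cell = '.' → open
col 1: top cell = '.' → open
col 2: top cell = '.' → open
col 3: top cell = '.' → open
col 4: top cell = '.' → open

Answer: 0,1,2,3,4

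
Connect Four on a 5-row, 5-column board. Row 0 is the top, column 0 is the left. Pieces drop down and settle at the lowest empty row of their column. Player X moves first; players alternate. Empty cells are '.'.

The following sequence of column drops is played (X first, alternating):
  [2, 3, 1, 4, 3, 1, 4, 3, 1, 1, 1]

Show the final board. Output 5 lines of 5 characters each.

Move 1: X drops in col 2, lands at row 4
Move 2: O drops in col 3, lands at row 4
Move 3: X drops in col 1, lands at row 4
Move 4: O drops in col 4, lands at row 4
Move 5: X drops in col 3, lands at row 3
Move 6: O drops in col 1, lands at row 3
Move 7: X drops in col 4, lands at row 3
Move 8: O drops in col 3, lands at row 2
Move 9: X drops in col 1, lands at row 2
Move 10: O drops in col 1, lands at row 1
Move 11: X drops in col 1, lands at row 0

Answer: .X...
.O...
.X.O.
.O.XX
.XXOO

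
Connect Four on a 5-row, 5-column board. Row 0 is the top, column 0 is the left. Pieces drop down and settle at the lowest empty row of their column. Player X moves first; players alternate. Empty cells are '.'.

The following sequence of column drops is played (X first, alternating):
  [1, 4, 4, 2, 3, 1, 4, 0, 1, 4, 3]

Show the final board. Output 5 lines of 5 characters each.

Move 1: X drops in col 1, lands at row 4
Move 2: O drops in col 4, lands at row 4
Move 3: X drops in col 4, lands at row 3
Move 4: O drops in col 2, lands at row 4
Move 5: X drops in col 3, lands at row 4
Move 6: O drops in col 1, lands at row 3
Move 7: X drops in col 4, lands at row 2
Move 8: O drops in col 0, lands at row 4
Move 9: X drops in col 1, lands at row 2
Move 10: O drops in col 4, lands at row 1
Move 11: X drops in col 3, lands at row 3

Answer: .....
....O
.X..X
.O.XX
OXOXO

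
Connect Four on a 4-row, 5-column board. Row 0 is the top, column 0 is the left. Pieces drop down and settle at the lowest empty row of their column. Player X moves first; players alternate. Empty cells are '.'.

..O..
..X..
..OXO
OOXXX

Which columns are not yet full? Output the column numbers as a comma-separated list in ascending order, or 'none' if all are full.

col 0: top cell = '.' → open
col 1: top cell = '.' → open
col 2: top cell = 'O' → FULL
col 3: top cell = '.' → open
col 4: top cell = '.' → open

Answer: 0,1,3,4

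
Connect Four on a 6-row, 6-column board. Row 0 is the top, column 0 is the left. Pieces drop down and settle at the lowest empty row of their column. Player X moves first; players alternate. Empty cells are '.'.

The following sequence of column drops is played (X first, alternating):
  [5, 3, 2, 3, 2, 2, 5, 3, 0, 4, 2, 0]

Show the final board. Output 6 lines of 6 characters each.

Answer: ......
......
..X...
..OO..
O.XO.X
X.XOOX

Derivation:
Move 1: X drops in col 5, lands at row 5
Move 2: O drops in col 3, lands at row 5
Move 3: X drops in col 2, lands at row 5
Move 4: O drops in col 3, lands at row 4
Move 5: X drops in col 2, lands at row 4
Move 6: O drops in col 2, lands at row 3
Move 7: X drops in col 5, lands at row 4
Move 8: O drops in col 3, lands at row 3
Move 9: X drops in col 0, lands at row 5
Move 10: O drops in col 4, lands at row 5
Move 11: X drops in col 2, lands at row 2
Move 12: O drops in col 0, lands at row 4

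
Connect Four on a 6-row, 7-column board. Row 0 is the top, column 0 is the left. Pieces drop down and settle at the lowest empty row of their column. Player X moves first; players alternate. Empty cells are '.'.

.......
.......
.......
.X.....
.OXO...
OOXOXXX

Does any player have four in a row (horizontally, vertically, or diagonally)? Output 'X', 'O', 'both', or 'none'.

none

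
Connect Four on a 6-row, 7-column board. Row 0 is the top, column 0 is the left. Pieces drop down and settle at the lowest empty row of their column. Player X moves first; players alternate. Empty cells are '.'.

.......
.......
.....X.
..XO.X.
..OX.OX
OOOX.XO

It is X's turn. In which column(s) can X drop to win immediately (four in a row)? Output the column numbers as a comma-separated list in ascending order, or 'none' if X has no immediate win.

Answer: none

Derivation:
col 0: drop X → no win
col 1: drop X → no win
col 2: drop X → no win
col 3: drop X → no win
col 4: drop X → no win
col 5: drop X → no win
col 6: drop X → no win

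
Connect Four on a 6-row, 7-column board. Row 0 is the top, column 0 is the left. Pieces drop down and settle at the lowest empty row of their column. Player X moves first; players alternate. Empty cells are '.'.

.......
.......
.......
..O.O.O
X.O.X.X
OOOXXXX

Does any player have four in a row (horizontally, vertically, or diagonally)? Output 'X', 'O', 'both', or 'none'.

X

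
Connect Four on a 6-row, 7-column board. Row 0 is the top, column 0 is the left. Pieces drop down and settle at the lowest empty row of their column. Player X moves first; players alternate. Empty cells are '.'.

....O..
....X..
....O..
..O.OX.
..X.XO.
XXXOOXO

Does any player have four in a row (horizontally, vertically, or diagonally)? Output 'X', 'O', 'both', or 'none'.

none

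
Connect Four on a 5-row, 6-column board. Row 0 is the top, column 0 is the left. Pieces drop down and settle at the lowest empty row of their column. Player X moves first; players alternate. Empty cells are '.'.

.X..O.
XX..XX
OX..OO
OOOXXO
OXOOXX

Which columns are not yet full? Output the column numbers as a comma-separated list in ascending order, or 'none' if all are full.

col 0: top cell = '.' → open
col 1: top cell = 'X' → FULL
col 2: top cell = '.' → open
col 3: top cell = '.' → open
col 4: top cell = 'O' → FULL
col 5: top cell = '.' → open

Answer: 0,2,3,5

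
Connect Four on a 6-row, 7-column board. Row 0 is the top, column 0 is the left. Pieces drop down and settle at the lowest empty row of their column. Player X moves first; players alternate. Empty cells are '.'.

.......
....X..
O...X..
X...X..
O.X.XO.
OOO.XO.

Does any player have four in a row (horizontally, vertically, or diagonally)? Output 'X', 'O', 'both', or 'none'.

X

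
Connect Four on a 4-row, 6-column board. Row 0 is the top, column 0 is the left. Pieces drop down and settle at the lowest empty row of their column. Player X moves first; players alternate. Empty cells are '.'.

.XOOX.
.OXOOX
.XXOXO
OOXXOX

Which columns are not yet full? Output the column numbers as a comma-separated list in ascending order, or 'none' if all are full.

Answer: 0,5

Derivation:
col 0: top cell = '.' → open
col 1: top cell = 'X' → FULL
col 2: top cell = 'O' → FULL
col 3: top cell = 'O' → FULL
col 4: top cell = 'X' → FULL
col 5: top cell = '.' → open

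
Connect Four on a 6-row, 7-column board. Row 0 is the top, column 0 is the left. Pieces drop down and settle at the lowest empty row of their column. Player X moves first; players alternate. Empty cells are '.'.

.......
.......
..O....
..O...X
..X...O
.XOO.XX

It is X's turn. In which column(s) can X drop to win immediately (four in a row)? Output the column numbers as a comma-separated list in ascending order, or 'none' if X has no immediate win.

Answer: none

Derivation:
col 0: drop X → no win
col 1: drop X → no win
col 2: drop X → no win
col 3: drop X → no win
col 4: drop X → no win
col 5: drop X → no win
col 6: drop X → no win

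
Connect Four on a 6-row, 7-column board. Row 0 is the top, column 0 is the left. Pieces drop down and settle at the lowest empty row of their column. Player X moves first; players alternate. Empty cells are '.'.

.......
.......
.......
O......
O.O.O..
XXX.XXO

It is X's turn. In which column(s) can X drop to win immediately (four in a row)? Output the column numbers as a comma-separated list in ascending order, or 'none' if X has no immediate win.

Answer: 3

Derivation:
col 0: drop X → no win
col 1: drop X → no win
col 2: drop X → no win
col 3: drop X → WIN!
col 4: drop X → no win
col 5: drop X → no win
col 6: drop X → no win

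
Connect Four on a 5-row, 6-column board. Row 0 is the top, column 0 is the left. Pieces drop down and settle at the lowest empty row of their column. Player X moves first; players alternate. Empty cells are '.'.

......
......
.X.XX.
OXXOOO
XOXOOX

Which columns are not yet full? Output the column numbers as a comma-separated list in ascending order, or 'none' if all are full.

col 0: top cell = '.' → open
col 1: top cell = '.' → open
col 2: top cell = '.' → open
col 3: top cell = '.' → open
col 4: top cell = '.' → open
col 5: top cell = '.' → open

Answer: 0,1,2,3,4,5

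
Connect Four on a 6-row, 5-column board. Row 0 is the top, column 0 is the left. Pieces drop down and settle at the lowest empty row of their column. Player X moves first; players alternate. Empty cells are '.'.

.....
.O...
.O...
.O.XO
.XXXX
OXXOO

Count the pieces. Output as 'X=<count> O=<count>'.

X=7 O=7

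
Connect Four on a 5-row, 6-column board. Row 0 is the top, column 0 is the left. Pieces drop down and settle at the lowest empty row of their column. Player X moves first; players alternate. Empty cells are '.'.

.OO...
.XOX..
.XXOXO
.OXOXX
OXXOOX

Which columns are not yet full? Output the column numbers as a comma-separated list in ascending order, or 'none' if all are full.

col 0: top cell = '.' → open
col 1: top cell = 'O' → FULL
col 2: top cell = 'O' → FULL
col 3: top cell = '.' → open
col 4: top cell = '.' → open
col 5: top cell = '.' → open

Answer: 0,3,4,5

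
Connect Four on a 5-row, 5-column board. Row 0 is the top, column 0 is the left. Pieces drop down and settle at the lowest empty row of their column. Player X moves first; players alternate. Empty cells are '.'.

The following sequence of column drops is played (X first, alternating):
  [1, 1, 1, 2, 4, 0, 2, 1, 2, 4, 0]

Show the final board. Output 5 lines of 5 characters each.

Move 1: X drops in col 1, lands at row 4
Move 2: O drops in col 1, lands at row 3
Move 3: X drops in col 1, lands at row 2
Move 4: O drops in col 2, lands at row 4
Move 5: X drops in col 4, lands at row 4
Move 6: O drops in col 0, lands at row 4
Move 7: X drops in col 2, lands at row 3
Move 8: O drops in col 1, lands at row 1
Move 9: X drops in col 2, lands at row 2
Move 10: O drops in col 4, lands at row 3
Move 11: X drops in col 0, lands at row 3

Answer: .....
.O...
.XX..
XOX.O
OXO.X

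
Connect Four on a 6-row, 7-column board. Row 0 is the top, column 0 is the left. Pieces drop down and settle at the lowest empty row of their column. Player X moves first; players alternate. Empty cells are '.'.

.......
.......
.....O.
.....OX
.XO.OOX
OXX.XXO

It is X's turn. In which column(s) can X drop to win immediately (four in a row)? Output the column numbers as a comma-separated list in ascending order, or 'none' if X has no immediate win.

col 0: drop X → no win
col 1: drop X → no win
col 2: drop X → no win
col 3: drop X → WIN!
col 4: drop X → no win
col 5: drop X → no win
col 6: drop X → no win

Answer: 3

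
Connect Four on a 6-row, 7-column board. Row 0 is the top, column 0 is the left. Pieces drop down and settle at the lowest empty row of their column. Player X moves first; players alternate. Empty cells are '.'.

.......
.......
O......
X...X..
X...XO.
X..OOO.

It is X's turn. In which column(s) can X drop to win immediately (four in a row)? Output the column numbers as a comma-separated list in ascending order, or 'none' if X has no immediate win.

Answer: none

Derivation:
col 0: drop X → no win
col 1: drop X → no win
col 2: drop X → no win
col 3: drop X → no win
col 4: drop X → no win
col 5: drop X → no win
col 6: drop X → no win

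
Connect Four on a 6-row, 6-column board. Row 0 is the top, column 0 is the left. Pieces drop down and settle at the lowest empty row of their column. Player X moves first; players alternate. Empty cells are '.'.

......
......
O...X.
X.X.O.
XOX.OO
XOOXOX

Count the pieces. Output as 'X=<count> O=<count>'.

X=8 O=8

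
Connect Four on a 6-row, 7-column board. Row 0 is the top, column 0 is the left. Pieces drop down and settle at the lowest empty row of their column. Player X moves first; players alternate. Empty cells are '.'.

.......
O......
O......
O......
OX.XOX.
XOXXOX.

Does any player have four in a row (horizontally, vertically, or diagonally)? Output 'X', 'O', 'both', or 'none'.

O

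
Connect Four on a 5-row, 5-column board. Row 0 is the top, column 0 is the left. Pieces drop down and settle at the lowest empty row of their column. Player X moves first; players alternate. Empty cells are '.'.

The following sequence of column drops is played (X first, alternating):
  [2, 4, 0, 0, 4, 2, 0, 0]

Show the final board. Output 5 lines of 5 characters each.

Move 1: X drops in col 2, lands at row 4
Move 2: O drops in col 4, lands at row 4
Move 3: X drops in col 0, lands at row 4
Move 4: O drops in col 0, lands at row 3
Move 5: X drops in col 4, lands at row 3
Move 6: O drops in col 2, lands at row 3
Move 7: X drops in col 0, lands at row 2
Move 8: O drops in col 0, lands at row 1

Answer: .....
O....
X....
O.O.X
X.X.O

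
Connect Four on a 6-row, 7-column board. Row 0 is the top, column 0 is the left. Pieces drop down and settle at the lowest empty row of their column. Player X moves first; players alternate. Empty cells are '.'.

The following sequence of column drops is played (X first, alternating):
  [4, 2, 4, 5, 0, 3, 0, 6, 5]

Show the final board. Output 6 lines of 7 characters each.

Move 1: X drops in col 4, lands at row 5
Move 2: O drops in col 2, lands at row 5
Move 3: X drops in col 4, lands at row 4
Move 4: O drops in col 5, lands at row 5
Move 5: X drops in col 0, lands at row 5
Move 6: O drops in col 3, lands at row 5
Move 7: X drops in col 0, lands at row 4
Move 8: O drops in col 6, lands at row 5
Move 9: X drops in col 5, lands at row 4

Answer: .......
.......
.......
.......
X...XX.
X.OOXOO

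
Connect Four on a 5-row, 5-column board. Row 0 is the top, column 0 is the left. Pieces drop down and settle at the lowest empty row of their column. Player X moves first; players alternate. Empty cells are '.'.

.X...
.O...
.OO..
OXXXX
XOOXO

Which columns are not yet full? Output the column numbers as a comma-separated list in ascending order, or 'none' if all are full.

col 0: top cell = '.' → open
col 1: top cell = 'X' → FULL
col 2: top cell = '.' → open
col 3: top cell = '.' → open
col 4: top cell = '.' → open

Answer: 0,2,3,4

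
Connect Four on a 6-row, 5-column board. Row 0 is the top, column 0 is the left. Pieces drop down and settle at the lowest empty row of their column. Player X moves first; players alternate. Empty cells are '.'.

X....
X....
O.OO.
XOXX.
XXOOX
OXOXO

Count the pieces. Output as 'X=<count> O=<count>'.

X=10 O=9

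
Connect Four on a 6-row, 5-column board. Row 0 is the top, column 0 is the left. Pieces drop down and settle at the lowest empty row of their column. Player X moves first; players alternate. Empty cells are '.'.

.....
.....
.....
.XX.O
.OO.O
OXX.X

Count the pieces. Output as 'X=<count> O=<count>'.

X=5 O=5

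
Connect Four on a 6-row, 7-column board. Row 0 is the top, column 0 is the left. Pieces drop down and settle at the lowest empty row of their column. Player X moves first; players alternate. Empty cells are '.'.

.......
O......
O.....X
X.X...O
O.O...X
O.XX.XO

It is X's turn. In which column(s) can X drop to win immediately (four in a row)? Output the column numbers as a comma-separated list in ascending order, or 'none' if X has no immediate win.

col 0: drop X → no win
col 1: drop X → no win
col 2: drop X → no win
col 3: drop X → no win
col 4: drop X → WIN!
col 5: drop X → no win
col 6: drop X → no win

Answer: 4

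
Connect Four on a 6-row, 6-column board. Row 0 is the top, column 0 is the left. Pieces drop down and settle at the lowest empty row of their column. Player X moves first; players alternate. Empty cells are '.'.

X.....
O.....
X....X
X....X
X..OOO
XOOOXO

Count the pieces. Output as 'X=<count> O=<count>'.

X=8 O=8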